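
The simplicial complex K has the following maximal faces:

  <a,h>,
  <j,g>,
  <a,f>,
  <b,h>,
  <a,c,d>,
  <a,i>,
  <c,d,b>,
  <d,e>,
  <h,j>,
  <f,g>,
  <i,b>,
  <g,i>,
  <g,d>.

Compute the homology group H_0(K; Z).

H_0 ≅ Z.

We work with the vertex ordering a < b < c < d < e < f < g < h < i < j. The simplices of K, each written with vertices in increasing order, are:

  0-simplices (10): a, b, c, d, e, f, g, h, i, j
  1-simplices (16): ac, ad, af, ah, ai, bc, bd, bh, bi, cd, de, dg, fg, gi, gj, hj
  2-simplices (2): acd, bcd

so the chain groups are C_0 ≅ Z^10, C_1 ≅ Z^16, C_2 ≅ Z^2.

Boundary ∂_1: C_1 → C_0 is given by ∂[p,q] = [q] − [p]. For instance
  ∂ai = i − a.
The 10×16 boundary matrix has rank 9 and Smith normal form diag(1,1,1,1,1,1,1,1,1).

Boundary ∂_2: C_2 → C_1 acts by ∂[p,q,r] = [q,r] − [p,r] + [p,q]. For instance
  ∂bcd = cd − bd + bc,
  ∂acd = cd − ad + ac.
This gives a 16×2 integer matrix of rank 2; reducing to Smith normal form yields diagonal entries (1,1).

Computing H_k = (kernel of ∂_k) / (image of ∂_{k+1}):

  H_0: rank C_0 − rank ∂_1 = 10 − 9 = 1, and the invariant factors of ∂_1 are all 1, so H_0 ≅ Z.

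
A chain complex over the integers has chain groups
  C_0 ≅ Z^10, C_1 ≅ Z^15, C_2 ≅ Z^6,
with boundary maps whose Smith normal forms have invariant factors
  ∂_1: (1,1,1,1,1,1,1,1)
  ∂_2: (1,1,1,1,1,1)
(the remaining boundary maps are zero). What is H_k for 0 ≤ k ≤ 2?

H_0: b_0 = 10 − 0 − 8 = 2; torsion from ∂_1 factors > 1: none. So H_0 = Z^2.
H_1: b_1 = 15 − 8 − 6 = 1; torsion from ∂_2 factors > 1: none. So H_1 = Z.
H_2: b_2 = 6 − 6 − 0 = 0; torsion from ∂_3 factors > 1: none. So H_2 = 0.

H_0 = Z^2,  H_1 = Z,  H_2 = 0.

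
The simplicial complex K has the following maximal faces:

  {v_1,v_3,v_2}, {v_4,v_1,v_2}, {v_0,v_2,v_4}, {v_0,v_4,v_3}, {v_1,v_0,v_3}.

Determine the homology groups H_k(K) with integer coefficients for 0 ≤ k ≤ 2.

We work with the vertex ordering v_0 < v_1 < v_2 < v_3 < v_4. The simplices of K, each written with vertices in increasing order, are:

  0-simplices (5): [v_0], [v_1], [v_2], [v_3], [v_4]
  1-simplices (10): [v_0,v_1], [v_0,v_2], [v_0,v_3], [v_0,v_4], [v_1,v_2], [v_1,v_3], [v_1,v_4], [v_2,v_3], [v_2,v_4], [v_3,v_4]
  2-simplices (5): [v_0,v_1,v_3], [v_0,v_2,v_4], [v_0,v_3,v_4], [v_1,v_2,v_3], [v_1,v_2,v_4]

giving chain groups C_0 ≅ Z^5, C_1 ≅ Z^10, C_2 ≅ Z^5.

Boundary ∂_1: C_1 → C_0 is given by ∂[p,q] = [q] − [p].
This gives a 5×10 integer matrix of rank 4; reducing to Smith normal form yields diagonal entries (1,1,1,1).

Boundary ∂_2: C_2 → C_1 acts by ∂[p,q,r] = [q,r] − [p,r] + [p,q]. For instance
  ∂[v_0,v_3,v_4] = [v_3,v_4] − [v_0,v_4] + [v_0,v_3],
  ∂[v_0,v_1,v_3] = [v_1,v_3] − [v_0,v_3] + [v_0,v_1].
The resulting 10×5 matrix has rank 5, and its Smith normal form has invariant factors (1,1,1,1,1).

Now H_k = ker ∂_k / im ∂_{k+1}, so:

  H_0: rank C_0 − rank ∂_1 = 5 − 4 = 1, and the invariant factors of ∂_1 are all 1, so H_0 ≅ Z.
  H_1: rank ker ∂_1 − rank ∂_2 = (10 − 4) − 5 = 1, and the invariant factors of ∂_2 are all 1, so H_1 ≅ Z.
  H_2: rank ker ∂_2 − rank ∂_3 = (5 − 5) − 0 = 0, and there is no ∂_3, so H_2 ≅ 0.

As a check, the Euler characteristic is 5 − 10 + 5 = 0, which agrees with 1 − 1 + 0 = 0.

H_0 = Z,  H_1 = Z,  H_2 = 0.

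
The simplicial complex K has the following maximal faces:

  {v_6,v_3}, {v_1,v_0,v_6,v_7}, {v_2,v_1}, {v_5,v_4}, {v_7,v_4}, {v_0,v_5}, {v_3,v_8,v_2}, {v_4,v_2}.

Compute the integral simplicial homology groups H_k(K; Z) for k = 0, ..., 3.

We work with the vertex ordering v_0 < v_1 < v_2 < v_3 < v_4 < v_5 < v_6 < v_7 < v_8. The simplices of K, each written with vertices in increasing order, are:

  0-simplices (9): [v_0], [v_1], [v_2], [v_3], [v_4], [v_5], [v_6], [v_7], [v_8]
  1-simplices (15): (15 of them)
  2-simplices (5): [v_0,v_1,v_6], [v_0,v_1,v_7], [v_0,v_6,v_7], [v_1,v_6,v_7], [v_2,v_3,v_8]
  3-simplices (1): [v_0,v_1,v_6,v_7]

Hence C_0 ≅ Z^9, C_1 ≅ Z^15, C_2 ≅ Z^5, C_3 ≅ Z^1.

∂_1: C_1 → C_0 sends each edge [p,q] (with p < q) to q − p.
The 9×15 boundary matrix has rank 8 and Smith normal form diag(1,1,1,1,1,1,1,1).

∂_2: C_2 → C_1 maps a triangle to the signed sum of its edges. For instance
  ∂[v_1,v_6,v_7] = [v_6,v_7] − [v_1,v_7] + [v_1,v_6],
  ∂[v_0,v_1,v_7] = [v_1,v_7] − [v_0,v_7] + [v_0,v_1].
This gives a 15×5 integer matrix of rank 4; reducing to Smith normal form yields diagonal entries (1,1,1,1).

∂_3: C_3 → C_2 sends each 3-simplex σ to the alternating sum Σ_i (−1)^i (σ with its i-th vertex removed). For instance
  ∂[v_0,v_1,v_6,v_7] = [v_1,v_6,v_7] − [v_0,v_6,v_7] + [v_0,v_1,v_7] − [v_0,v_1,v_6].
The 5×1 boundary matrix has rank 1 and Smith normal form diag(1).

From H_k ≅ ker(∂_k) / im(∂_{k+1}) we obtain:

  H_0: rank C_0 − rank ∂_1 = 9 − 8 = 1, and the invariant factors of ∂_1 are all 1, so H_0 ≅ Z.
  H_1: rank ker ∂_1 − rank ∂_2 = (15 − 8) − 4 = 3, and the invariant factors of ∂_2 are all 1, so H_1 ≅ Z^3.
  H_2: rank ker ∂_2 − rank ∂_3 = (5 − 4) − 1 = 0, and the invariant factors of ∂_3 are all 1, so H_2 ≅ 0.
  H_3: rank ker ∂_3 − rank ∂_4 = (1 − 1) − 0 = 0, and there is no ∂_4, so H_3 ≅ 0.

As a check, the Euler characteristic is 9 − 15 + 5 − 1 = -2, which agrees with 1 − 3 + 0 − 0 = -2.

H_0 = Z,  H_1 = Z^3,  H_2 = 0,  H_3 = 0.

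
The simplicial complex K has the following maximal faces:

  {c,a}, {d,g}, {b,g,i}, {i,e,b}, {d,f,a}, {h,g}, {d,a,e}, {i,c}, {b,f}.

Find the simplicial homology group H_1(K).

H_1 ≅ Z^3.

Take the total order a < b < c < d < e < f < g < h < i on the vertex set. Then K (dimension 2) consists of the simplices:

  0-simplices (9): a, b, c, d, e, f, g, h, i
  1-simplices (15): ac, ad, ae, af, be, bf, bg, bi, ci, de, df, dg, ei, gh, gi
  2-simplices (4): ade, adf, bei, bgi

giving chain groups C_0 ≅ Z^9, C_1 ≅ Z^15, C_2 ≅ Z^4.

Boundary ∂_1: C_1 → C_0 is given by ∂[p,q] = [q] − [p].
This gives a 9×15 integer matrix of rank 8; reducing to Smith normal form yields diagonal entries (1,1,1,1,1,1,1,1).

Boundary ∂_2: C_2 → C_1 sends each 2-simplex [p,q,r] to [q,r] − [p,r] + [p,q]. For instance
  ∂ade = de − ae + ad,
  ∂bei = ei − bi + be.
As a 15×4 matrix over Z this has rank 4, with invariant factors (1,1,1,1).

Computing H_k = (kernel of ∂_k) / (image of ∂_{k+1}):

  H_1: rank ker ∂_1 − rank ∂_2 = (15 − 8) − 4 = 3, and the invariant factors of ∂_2 are all 1, so H_1 = Z^3.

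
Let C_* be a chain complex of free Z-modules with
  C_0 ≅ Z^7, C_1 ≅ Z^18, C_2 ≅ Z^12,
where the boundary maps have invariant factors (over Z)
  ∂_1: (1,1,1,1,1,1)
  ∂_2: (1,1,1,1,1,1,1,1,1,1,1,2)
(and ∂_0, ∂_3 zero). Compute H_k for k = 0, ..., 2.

H_0 ≅ Z,  H_1 ≅ Z/2,  H_2 = 0.

H_0: b_0 = 7 − 0 − 6 = 1; torsion from ∂_1 factors > 1: none. So H_0 ≅ Z.
H_1: b_1 = 18 − 6 − 12 = 0; torsion from ∂_2 factors > 1: [2]. So H_1 ≅ Z/2.
H_2: b_2 = 12 − 12 − 0 = 0; torsion from ∂_3 factors > 1: none. So H_2 ≅ 0.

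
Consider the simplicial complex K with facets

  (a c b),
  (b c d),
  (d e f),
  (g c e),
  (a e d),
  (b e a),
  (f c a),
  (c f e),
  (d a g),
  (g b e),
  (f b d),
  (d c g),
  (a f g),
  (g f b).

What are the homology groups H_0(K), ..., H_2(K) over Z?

We work with the vertex ordering a < b < c < d < e < f < g. The simplices of K, each written with vertices in increasing order, are:

  0-simplices (7): a, b, c, d, e, f, g
  1-simplices (21): ab, ac, ad, ae, af, ag, bc, bd, be, bf, bg, cd, ce, cf, cg, de, df, dg, ef, eg, fg
  2-simplices (14): abc, abe, acf, ade, adg, afg, bcd, bdf, beg, bfg, cdg, cef, ceg, def

Hence C_0 ≅ Z^7, C_1 ≅ Z^21, C_2 ≅ Z^14.

The boundary map ∂_1: C_1 → C_0 maps an edge to its endpoints' difference, ∂[p,q] = q − p. For instance
  ∂ag = g − a.
As a 7×21 matrix over Z this has rank 6, with invariant factors (1,1,1,1,1,1).

Boundary ∂_2: C_2 → C_1 acts by ∂[p,q,r] = [q,r] − [p,r] + [p,q]. For instance
  ∂acf = cf − af + ac,
  ∂bcd = cd − bd + bc.
As a 21×14 matrix over Z this has rank 13, with invariant factors (1,1,1,1,1,1,1,1,1,1,1,1,1).

Reading off H_k = ker ∂_k / im ∂_{k+1}:

  H_0: rank C_0 − rank ∂_1 = 7 − 6 = 1, and the invariant factors of ∂_1 are all 1, so H_0 = Z.
  H_1: rank ker ∂_1 − rank ∂_2 = (21 − 6) − 13 = 2, and the invariant factors of ∂_2 are all 1, so H_1 = Z^2.
  H_2: rank ker ∂_2 − rank ∂_3 = (14 − 13) − 0 = 1, and there is no ∂_3, so H_2 = Z.

H_0 = Z,  H_1 = Z^2,  H_2 = Z.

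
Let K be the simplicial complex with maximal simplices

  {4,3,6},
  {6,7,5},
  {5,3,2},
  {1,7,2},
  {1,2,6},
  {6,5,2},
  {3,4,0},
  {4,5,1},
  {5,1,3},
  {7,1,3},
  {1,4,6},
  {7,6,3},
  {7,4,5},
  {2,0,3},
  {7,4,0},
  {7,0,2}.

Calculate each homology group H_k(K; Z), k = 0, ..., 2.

H_0 ≅ Z,  H_1 ≅ Z^2,  H_2 ≅ Z.

K has 8 vertices, 24 edges, 16 triangles.
rank ∂_0 = 0, rank ∂_1 = 7 ⇒ b_0 = 8 − 0 − 7 = 1; all invariant factors of ∂_1 are 1 so no torsion. So H_0 ≅ Z.
rank ∂_1 = 7, rank ∂_2 = 15 ⇒ b_1 = 24 − 7 − 15 = 2; all invariant factors of ∂_2 are 1 so no torsion. So H_1 ≅ Z^2.
rank ∂_2 = 15, rank ∂_3 = 0 ⇒ b_2 = 16 − 15 − 0 = 1. So H_2 ≅ Z.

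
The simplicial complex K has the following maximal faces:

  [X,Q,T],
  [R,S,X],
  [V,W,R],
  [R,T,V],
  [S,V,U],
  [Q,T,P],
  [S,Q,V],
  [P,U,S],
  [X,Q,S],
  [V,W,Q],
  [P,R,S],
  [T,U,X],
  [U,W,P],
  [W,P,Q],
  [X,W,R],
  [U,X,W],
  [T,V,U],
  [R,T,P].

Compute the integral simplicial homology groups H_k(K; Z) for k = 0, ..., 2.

H_0 ≅ Z,  H_1 ≅ Z^2,  H_2 ≅ Z.

Order the vertices as P < Q < R < S < T < U < V < W < X. Listing each simplex with vertices in this order, K has dimension 2 with simplices:

  0-simplices (9): P, Q, R, S, T, U, V, W, X
  1-simplices (27): PQ, PR, PS, PT, PU, PW, QS, QT, QV, QW, QX, RS, RT, RV, RW, RX, SU, SV, SX, TU, TV, TX, UV, UW, UX, VW, WX
  2-simplices (18): PQT, PQW, PRS, PRT, PSU, PUW, QSV, QSX, QTX, QVW, RSX, RTV, RVW, RWX, SUV, TUV, TUX, UWX

so the chain groups are C_0 ≅ Z^9, C_1 ≅ Z^27, C_2 ≅ Z^18.

∂_1: C_1 → C_0 sends each edge [p,q] (with p < q) to q − p.
As a 9×27 matrix over Z this has rank 8, with invariant factors (1,1,1,1,1,1,1,1).

∂_2: C_2 → C_1 sends each 2-simplex [p,q,r] to [q,r] − [p,r] + [p,q]. For instance
  ∂QSX = SX − QX + QS,
  ∂RVW = VW − RW + RV.
The 27×18 boundary matrix has rank 17 and Smith normal form diag(1,1,1,1,1,1,1,1,1,1,1,1,1,1,1,1,1).

From H_k ≅ ker(∂_k) / im(∂_{k+1}) we obtain:

  H_0: rank C_0 − rank ∂_1 = 9 − 8 = 1, and the invariant factors of ∂_1 are all 1, so H_0 = Z.
  H_1: rank ker ∂_1 − rank ∂_2 = (27 − 8) − 17 = 2, and the invariant factors of ∂_2 are all 1, so H_1 = Z^2.
  H_2: rank ker ∂_2 − rank ∂_3 = (18 − 17) − 0 = 1, and there is no ∂_3, so H_2 = Z.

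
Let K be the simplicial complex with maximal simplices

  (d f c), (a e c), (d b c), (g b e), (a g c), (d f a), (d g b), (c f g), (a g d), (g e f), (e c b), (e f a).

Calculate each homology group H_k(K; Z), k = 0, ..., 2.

H_0 = Z,  H_1 = Z/2Z,  H_2 = 0.

We work with the vertex ordering a < b < c < d < e < f < g. The simplices of K, each written with vertices in increasing order, are:

  0-simplices (7): a, b, c, d, e, f, g
  1-simplices (18): ac, ad, ae, af, ag, bc, bd, be, bg, cd, ce, cf, cg, df, dg, ef, eg, fg
  2-simplices (12): ace, acg, adf, adg, aef, bcd, bce, bdg, beg, cdf, cfg, efg

giving chain groups C_0 ≅ Z^7, C_1 ≅ Z^18, C_2 ≅ Z^12.

The boundary map ∂_1: C_1 → C_0 maps an edge to its endpoints' difference, ∂[p,q] = q − p. For instance
  ∂df = f − d.
As a 7×18 matrix over Z this has rank 6, with invariant factors (1,1,1,1,1,1).

∂_2: C_2 → C_1 maps a triangle to the signed sum of its edges. For instance
  ∂ace = ce − ae + ac,
  ∂efg = fg − eg + ef.
As a 18×12 matrix over Z this has rank 12, with invariant factors (1,1,1,1,1,1,1,1,1,1,1,2).

From H_k ≅ ker(∂_k) / im(∂_{k+1}) we obtain:

  H_0: rank C_0 − rank ∂_1 = 7 − 6 = 1, and the invariant factors of ∂_1 are all 1, so H_0 ≅ Z.
  H_1: rank ker ∂_1 − rank ∂_2 = (18 − 6) − 12 = 0, and ∂_2 has invariant factor 2 > 1, so H_1 ≅ Z/2Z.
  H_2: rank ker ∂_2 − rank ∂_3 = (12 − 12) − 0 = 0, and there is no ∂_3, so H_2 ≅ 0.

As a check, the Euler characteristic is 7 − 18 + 12 = 1, which agrees with 1 − 0 + 0 = 1.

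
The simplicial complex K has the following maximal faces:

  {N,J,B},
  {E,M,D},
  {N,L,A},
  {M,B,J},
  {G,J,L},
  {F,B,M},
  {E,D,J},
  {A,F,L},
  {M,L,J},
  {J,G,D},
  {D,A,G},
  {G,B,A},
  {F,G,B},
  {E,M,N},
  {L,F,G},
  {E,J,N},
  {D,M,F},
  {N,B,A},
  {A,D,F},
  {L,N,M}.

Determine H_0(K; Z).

Fix the vertex order A < B < D < E < F < G < J < L < M < N and write every simplex with vertices in increasing order. Then dim K = 2 and the simplices of K are:

  0-simplices (10): A, B, D, E, F, G, J, L, M, N
  1-simplices (30): AB, AD, AF, AG, AL, AN, BF, BG, BJ, BM, BN, DE, DF, DG, DJ, DM, EJ, EM, EN, FG, FL, FM, GJ, GL, JL, JM, JN, LM, LN, MN
  2-simplices (20): ABG, ABN, ADF, ADG, AFL, ALN, BFG, BFM, BJM, BJN, DEJ, DEM, DFM, DGJ, EJN, EMN, FGL, GJL, JLM, LMN

giving chain groups C_0 ≅ Z^10, C_1 ≅ Z^30, C_2 ≅ Z^20.

The boundary map ∂_1: C_1 → C_0 is given by ∂[p,q] = [q] − [p]. For instance
  ∂FM = M − F.
This gives a 10×30 integer matrix of rank 9; reducing to Smith normal form yields diagonal entries (1,1,1,1,1,1,1,1,1).

The boundary map ∂_2: C_2 → C_1 sends each 2-simplex [p,q,r] to [q,r] − [p,r] + [p,q]. For instance
  ∂DFM = FM − DM + DF,
  ∂DGJ = GJ − DJ + DG.
This gives a 30×20 integer matrix of rank 20; reducing to Smith normal form yields diagonal entries (1,1,1,1,1,1,1,1,1,1,1,1,1,1,1,1,1,1,1,2).

Now H_k = ker ∂_k / im ∂_{k+1}, so:

  H_0: rank C_0 − rank ∂_1 = 10 − 9 = 1, and the invariant factors of ∂_1 are all 1, so H_0 ≅ Z.

(K is a triangulation of the Klein bottle.)

H_0 ≅ Z.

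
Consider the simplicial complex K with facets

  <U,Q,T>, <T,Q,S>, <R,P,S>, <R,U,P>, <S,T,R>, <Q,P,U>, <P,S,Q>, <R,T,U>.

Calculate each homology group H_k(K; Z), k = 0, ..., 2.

We work with the vertex ordering P < Q < R < S < T < U. The simplices of K, each written with vertices in increasing order, are:

  0-simplices (6): P, Q, R, S, T, U
  1-simplices (12): PQ, PR, PS, PU, QS, QT, QU, RS, RT, RU, ST, TU
  2-simplices (8): PQS, PQU, PRS, PRU, QST, QTU, RST, RTU

so the chain groups are C_0 ≅ Z^6, C_1 ≅ Z^12, C_2 ≅ Z^8.

The boundary map ∂_1: C_1 → C_0 maps an edge to its endpoints' difference, ∂[p,q] = q − p.
The 6×12 boundary matrix has rank 5 and Smith normal form diag(1,1,1,1,1).

The boundary map ∂_2: C_2 → C_1 sends each 2-simplex [p,q,r] to [q,r] − [p,r] + [p,q]. For instance
  ∂QTU = TU − QU + QT,
  ∂QST = ST − QT + QS.
This gives a 12×8 integer matrix of rank 7; reducing to Smith normal form yields diagonal entries (1,1,1,1,1,1,1).

Reading off H_k = ker ∂_k / im ∂_{k+1}:

  H_0: rank C_0 − rank ∂_1 = 6 − 5 = 1, and the invariant factors of ∂_1 are all 1, so H_0 ≅ Z.
  H_1: rank ker ∂_1 − rank ∂_2 = (12 − 5) − 7 = 0, and the invariant factors of ∂_2 are all 1, so H_1 ≅ 0.
  H_2: rank ker ∂_2 − rank ∂_3 = (8 − 7) − 0 = 1, and there is no ∂_3, so H_2 ≅ Z.

(K is a triangulation of the 2-sphere S^2.)

H_0 ≅ Z,  H_1 = 0,  H_2 ≅ Z.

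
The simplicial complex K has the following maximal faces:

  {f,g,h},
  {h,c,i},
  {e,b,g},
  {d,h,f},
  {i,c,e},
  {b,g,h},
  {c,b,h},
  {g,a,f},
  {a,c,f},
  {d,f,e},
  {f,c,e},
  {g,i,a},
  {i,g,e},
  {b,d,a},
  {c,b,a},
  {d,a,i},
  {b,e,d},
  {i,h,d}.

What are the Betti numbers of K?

b_0 = 1, b_1 = 2, b_2 = 1.

Take the total order a < b < c < d < e < f < g < h < i on the vertex set. Then K (dimension 2) consists of the simplices:

  0-simplices (9): a, b, c, d, e, f, g, h, i
  1-simplices (27): ab, ac, ad, af, ag, ai, bc, bd, be, bg, bh, ce, cf, ch, ci, de, df, dh, di, ef, eg, ei, fg, fh, gh, gi, hi
  2-simplices (18): abc, abd, acf, adi, afg, agi, bch, bde, beg, bgh, cef, cei, chi, def, dfh, dhi, egi, fgh

so the chain groups are C_0 ≅ Z^9, C_1 ≅ Z^27, C_2 ≅ Z^18.

The boundary map ∂_1: C_1 → C_0 maps an edge to its endpoints' difference, ∂[p,q] = q − p.
As a 9×27 matrix over Z this has rank 8, with invariant factors (1,1,1,1,1,1,1,1).

∂_2: C_2 → C_1 acts by ∂[p,q,r] = [q,r] − [p,r] + [p,q]. For instance
  ∂bgh = gh − bh + bg,
  ∂afg = fg − ag + af.
This gives a 27×18 integer matrix of rank 17; reducing to Smith normal form yields diagonal entries (1,1,1,1,1,1,1,1,1,1,1,1,1,1,1,1,1).

Computing H_k = (kernel of ∂_k) / (image of ∂_{k+1}):

  H_0: rank C_0 − rank ∂_1 = 9 − 8 = 1, and the invariant factors of ∂_1 are all 1, so H_0 ≅ Z.
  H_1: rank ker ∂_1 − rank ∂_2 = (27 − 8) − 17 = 2, and the invariant factors of ∂_2 are all 1, so H_1 ≅ Z^2.
  H_2: rank ker ∂_2 − rank ∂_3 = (18 − 17) − 0 = 1, and there is no ∂_3, so H_2 ≅ Z.

Hence the Betti numbers are b_0 = 1, b_1 = 2, b_2 = 1.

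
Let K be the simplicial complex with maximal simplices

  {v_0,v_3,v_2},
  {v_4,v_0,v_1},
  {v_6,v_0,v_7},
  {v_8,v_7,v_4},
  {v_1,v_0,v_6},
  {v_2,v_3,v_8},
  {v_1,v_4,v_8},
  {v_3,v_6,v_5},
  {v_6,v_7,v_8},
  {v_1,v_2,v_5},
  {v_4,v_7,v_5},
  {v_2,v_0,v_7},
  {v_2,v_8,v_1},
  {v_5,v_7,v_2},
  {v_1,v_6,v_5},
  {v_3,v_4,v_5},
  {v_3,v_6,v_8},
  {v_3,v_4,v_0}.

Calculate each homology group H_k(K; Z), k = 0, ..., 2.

H_0 ≅ Z,  H_1 ≅ Z^2,  H_2 ≅ Z.

Order the vertices as v_0 < v_1 < v_2 < v_3 < v_4 < v_5 < v_6 < v_7 < v_8. Listing each simplex with vertices in this order, K has dimension 2 with simplices:

  0-simplices (9): [v_0], [v_1], [v_2], [v_3], [v_4], [v_5], [v_6], [v_7], [v_8]
  1-simplices (27): (27 of them)
  2-simplices (18): (18 of them)

giving chain groups C_0 ≅ Z^9, C_1 ≅ Z^27, C_2 ≅ Z^18.

Boundary ∂_1: C_1 → C_0 maps an edge to its endpoints' difference, ∂[p,q] = q − p. For instance
  ∂[v_3,v_4] = [v_4] − [v_3].
The 9×27 boundary matrix has rank 8 and Smith normal form diag(1,1,1,1,1,1,1,1).

∂_2: C_2 → C_1 sends each 2-simplex [p,q,r] to [q,r] − [p,r] + [p,q]. For instance
  ∂[v_6,v_7,v_8] = [v_7,v_8] − [v_6,v_8] + [v_6,v_7],
  ∂[v_1,v_2,v_8] = [v_2,v_8] − [v_1,v_8] + [v_1,v_2].
The 27×18 boundary matrix has rank 17 and Smith normal form diag(1,1,1,1,1,1,1,1,1,1,1,1,1,1,1,1,1).

From H_k ≅ ker(∂_k) / im(∂_{k+1}) we obtain:

  H_0: rank C_0 − rank ∂_1 = 9 − 8 = 1, and the invariant factors of ∂_1 are all 1, so H_0 ≅ Z.
  H_1: rank ker ∂_1 − rank ∂_2 = (27 − 8) − 17 = 2, and the invariant factors of ∂_2 are all 1, so H_1 ≅ Z^2.
  H_2: rank ker ∂_2 − rank ∂_3 = (18 − 17) − 0 = 1, and there is no ∂_3, so H_2 ≅ Z.

(K is a triangulation of the torus T^2.)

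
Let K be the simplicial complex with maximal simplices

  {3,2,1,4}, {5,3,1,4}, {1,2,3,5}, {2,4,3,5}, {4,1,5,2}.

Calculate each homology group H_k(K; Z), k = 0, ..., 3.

H_0 ≅ Z,  H_1 = 0,  H_2 = 0,  H_3 ≅ Z.

We work with the vertex ordering 1 < 2 < 3 < 4 < 5. The simplices of K, each written with vertices in increasing order, are:

  0-simplices (5): [1], [2], [3], [4], [5]
  1-simplices (10): [1,2], [1,3], [1,4], [1,5], [2,3], [2,4], [2,5], [3,4], [3,5], [4,5]
  2-simplices (10): [1,2,3], [1,2,4], [1,2,5], [1,3,4], [1,3,5], [1,4,5], [2,3,4], [2,3,5], [2,4,5], [3,4,5]
  3-simplices (5): [1,2,3,4], [1,2,3,5], [1,2,4,5], [1,3,4,5], [2,3,4,5]

giving chain groups C_0 ≅ Z^5, C_1 ≅ Z^10, C_2 ≅ Z^10, C_3 ≅ Z^5.

The boundary map ∂_1: C_1 → C_0 maps an edge to its endpoints' difference, ∂[p,q] = q − p.
This gives a 5×10 integer matrix of rank 4; reducing to Smith normal form yields diagonal entries (1,1,1,1).

The boundary map ∂_2: C_2 → C_1 acts by ∂[p,q,r] = [q,r] − [p,r] + [p,q]. For instance
  ∂[1,4,5] = [4,5] − [1,5] + [1,4],
  ∂[3,4,5] = [4,5] − [3,5] + [3,4].
This gives a 10×10 integer matrix of rank 6; reducing to Smith normal form yields diagonal entries (1,1,1,1,1,1).

Boundary ∂_3: C_3 → C_2 sends each 3-simplex σ to the alternating sum Σ_i (−1)^i (σ with its i-th vertex removed). For instance
  ∂[2,3,4,5] = [3,4,5] − [2,4,5] + [2,3,5] − [2,3,4],
  ∂[1,2,3,4] = [2,3,4] − [1,3,4] + [1,2,4] − [1,2,3].
The 10×5 boundary matrix has rank 4 and Smith normal form diag(1,1,1,1).

From H_k ≅ ker(∂_k) / im(∂_{k+1}) we obtain:

  H_0: rank C_0 − rank ∂_1 = 5 − 4 = 1, and the invariant factors of ∂_1 are all 1, so H_0 ≅ Z.
  H_1: rank ker ∂_1 − rank ∂_2 = (10 − 4) − 6 = 0, and the invariant factors of ∂_2 are all 1, so H_1 ≅ 0.
  H_2: rank ker ∂_2 − rank ∂_3 = (10 − 6) − 4 = 0, and the invariant factors of ∂_3 are all 1, so H_2 ≅ 0.
  H_3: rank ker ∂_3 − rank ∂_4 = (5 − 4) − 0 = 1, and there is no ∂_4, so H_3 ≅ Z.

As a check, the Euler characteristic is 5 − 10 + 10 − 5 = 0, which agrees with 1 − 0 + 0 − 1 = 0.
(K is a triangulation of the 3-sphere S^3.)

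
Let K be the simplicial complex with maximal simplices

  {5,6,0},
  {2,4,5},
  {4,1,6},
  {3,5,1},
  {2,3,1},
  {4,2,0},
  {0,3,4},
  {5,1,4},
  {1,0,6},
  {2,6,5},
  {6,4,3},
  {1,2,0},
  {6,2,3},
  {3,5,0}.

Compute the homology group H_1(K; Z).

H_1 = Z^2.

Order the vertices as 0 < 1 < 2 < 3 < 4 < 5 < 6. Listing each simplex with vertices in this order, K has dimension 2 with simplices:

  0-simplices (7): [0], [1], [2], [3], [4], [5], [6]
  1-simplices (21): [0,1], [0,2], [0,3], [0,4], [0,5], [0,6], [1,2], [1,3], [1,4], [1,5], [1,6], [2,3], [2,4], [2,5], [2,6], [3,4], [3,5], [3,6], [4,5], [4,6], [5,6]
  2-simplices (14): [0,1,2], [0,1,6], [0,2,4], [0,3,4], [0,3,5], [0,5,6], [1,2,3], [1,3,5], [1,4,5], [1,4,6], [2,3,6], [2,4,5], [2,5,6], [3,4,6]

giving chain groups C_0 ≅ Z^7, C_1 ≅ Z^21, C_2 ≅ Z^14.

Boundary ∂_1: C_1 → C_0 maps an edge to its endpoints' difference, ∂[p,q] = q − p. For instance
  ∂[2,3] = [3] − [2].
The resulting 7×21 matrix has rank 6, and its Smith normal form has invariant factors (1,1,1,1,1,1).

The boundary map ∂_2: C_2 → C_1 maps a triangle to the signed sum of its edges. For instance
  ∂[0,3,5] = [3,5] − [0,5] + [0,3],
  ∂[0,3,4] = [3,4] − [0,4] + [0,3].
The 21×14 boundary matrix has rank 13 and Smith normal form diag(1,1,1,1,1,1,1,1,1,1,1,1,1).

Computing H_k = (kernel of ∂_k) / (image of ∂_{k+1}):

  H_1: rank ker ∂_1 − rank ∂_2 = (21 − 6) − 13 = 2, and the invariant factors of ∂_2 are all 1, so H_1 = Z^2.

(K is a triangulation of the torus T^2.)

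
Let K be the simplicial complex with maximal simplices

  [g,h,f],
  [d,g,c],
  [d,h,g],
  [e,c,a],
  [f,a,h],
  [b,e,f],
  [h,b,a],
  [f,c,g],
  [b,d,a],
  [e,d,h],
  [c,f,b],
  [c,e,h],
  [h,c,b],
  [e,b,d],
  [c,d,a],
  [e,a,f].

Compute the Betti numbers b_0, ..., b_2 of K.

b_0 = 1, b_1 = 2, b_2 = 1.

We work with the vertex ordering a < b < c < d < e < f < g < h. The simplices of K, each written with vertices in increasing order, are:

  0-simplices (8): a, b, c, d, e, f, g, h
  1-simplices (24): ab, ac, ad, ae, af, ah, bc, bd, be, bf, bh, cd, ce, cf, cg, ch, de, dg, dh, ef, eh, fg, fh, gh
  2-simplices (16): abd, abh, acd, ace, aef, afh, bcf, bch, bde, bef, cdg, ceh, cfg, deh, dgh, fgh

giving chain groups C_0 ≅ Z^8, C_1 ≅ Z^24, C_2 ≅ Z^16.

Boundary ∂_1: C_1 → C_0 maps an edge to its endpoints' difference, ∂[p,q] = q − p.
This gives a 8×24 integer matrix of rank 7; reducing to Smith normal form yields diagonal entries (1,1,1,1,1,1,1).

The boundary map ∂_2: C_2 → C_1 sends each 2-simplex [p,q,r] to [q,r] − [p,r] + [p,q]. For instance
  ∂ceh = eh − ch + ce,
  ∂deh = eh − dh + de.
This gives a 24×16 integer matrix of rank 15; reducing to Smith normal form yields diagonal entries (1,1,1,1,1,1,1,1,1,1,1,1,1,1,1).

Reading off H_k = ker ∂_k / im ∂_{k+1}:

  H_0: rank C_0 − rank ∂_1 = 8 − 7 = 1, and the invariant factors of ∂_1 are all 1, so H_0 = Z.
  H_1: rank ker ∂_1 − rank ∂_2 = (24 − 7) − 15 = 2, and the invariant factors of ∂_2 are all 1, so H_1 = Z^2.
  H_2: rank ker ∂_2 − rank ∂_3 = (16 − 15) − 0 = 1, and there is no ∂_3, so H_2 = Z.

(K is a triangulation of the torus T^2.)

Hence the Betti numbers are b_0 = 1, b_1 = 2, b_2 = 1.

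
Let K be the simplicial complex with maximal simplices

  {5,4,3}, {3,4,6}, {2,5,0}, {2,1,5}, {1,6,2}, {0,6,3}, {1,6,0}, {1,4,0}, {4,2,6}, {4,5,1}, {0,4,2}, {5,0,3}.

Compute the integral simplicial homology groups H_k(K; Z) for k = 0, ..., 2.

Fix the vertex order 0 < 1 < 2 < 3 < 4 < 5 < 6 and write every simplex with vertices in increasing order. Then dim K = 2 and the simplices of K are:

  0-simplices (7): [0], [1], [2], [3], [4], [5], [6]
  1-simplices (18): [0,1], [0,2], [0,3], [0,4], [0,5], [0,6], [1,2], [1,4], [1,5], [1,6], [2,4], [2,5], [2,6], [3,4], [3,5], [3,6], [4,5], [4,6]
  2-simplices (12): [0,1,4], [0,1,6], [0,2,4], [0,2,5], [0,3,5], [0,3,6], [1,2,5], [1,2,6], [1,4,5], [2,4,6], [3,4,5], [3,4,6]

giving chain groups C_0 ≅ Z^7, C_1 ≅ Z^18, C_2 ≅ Z^12.

The boundary map ∂_1: C_1 → C_0 maps an edge to its endpoints' difference, ∂[p,q] = q − p. For instance
  ∂[2,5] = [5] − [2].
The resulting 7×18 matrix has rank 6, and its Smith normal form has invariant factors (1,1,1,1,1,1).

Boundary ∂_2: C_2 → C_1 maps a triangle to the signed sum of its edges. For instance
  ∂[0,1,6] = [1,6] − [0,6] + [0,1],
  ∂[0,3,6] = [3,6] − [0,6] + [0,3].
As a 18×12 matrix over Z this has rank 12, with invariant factors (1,1,1,1,1,1,1,1,1,1,1,2).

Computing H_k = (kernel of ∂_k) / (image of ∂_{k+1}):

  H_0: rank C_0 − rank ∂_1 = 7 − 6 = 1, and the invariant factors of ∂_1 are all 1, so H_0 = Z.
  H_1: rank ker ∂_1 − rank ∂_2 = (18 − 6) − 12 = 0, and ∂_2 has invariant factor 2 > 1, so H_1 = Z/2.
  H_2: rank ker ∂_2 − rank ∂_3 = (12 − 12) − 0 = 0, and there is no ∂_3, so H_2 = 0.

As a check, the Euler characteristic is 7 − 18 + 12 = 1, which agrees with 1 − 0 + 0 = 1.
(K is a triangulation of the real projective plane RP^2.)

H_0 ≅ Z,  H_1 ≅ Z/2,  H_2 = 0.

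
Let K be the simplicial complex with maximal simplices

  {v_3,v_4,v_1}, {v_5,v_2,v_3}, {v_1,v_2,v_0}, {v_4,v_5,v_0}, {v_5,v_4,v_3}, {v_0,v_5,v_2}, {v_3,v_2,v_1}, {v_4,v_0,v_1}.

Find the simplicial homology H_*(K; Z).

Order the vertices as v_0 < v_1 < v_2 < v_3 < v_4 < v_5. Listing each simplex with vertices in this order, K has dimension 2 with simplices:

  0-simplices (6): [v_0], [v_1], [v_2], [v_3], [v_4], [v_5]
  1-simplices (12): [v_0,v_1], [v_0,v_2], [v_0,v_4], [v_0,v_5], [v_1,v_2], [v_1,v_3], [v_1,v_4], [v_2,v_3], [v_2,v_5], [v_3,v_4], [v_3,v_5], [v_4,v_5]
  2-simplices (8): [v_0,v_1,v_2], [v_0,v_1,v_4], [v_0,v_2,v_5], [v_0,v_4,v_5], [v_1,v_2,v_3], [v_1,v_3,v_4], [v_2,v_3,v_5], [v_3,v_4,v_5]

Hence C_0 ≅ Z^6, C_1 ≅ Z^12, C_2 ≅ Z^8.

Boundary ∂_1: C_1 → C_0 maps an edge to its endpoints' difference, ∂[p,q] = q − p.
The 6×12 boundary matrix has rank 5 and Smith normal form diag(1,1,1,1,1).

∂_2: C_2 → C_1 acts by ∂[p,q,r] = [q,r] − [p,r] + [p,q]. For instance
  ∂[v_0,v_2,v_5] = [v_2,v_5] − [v_0,v_5] + [v_0,v_2],
  ∂[v_0,v_1,v_2] = [v_1,v_2] − [v_0,v_2] + [v_0,v_1].
As a 12×8 matrix over Z this has rank 7, with invariant factors (1,1,1,1,1,1,1).

Computing H_k = (kernel of ∂_k) / (image of ∂_{k+1}):

  H_0: rank C_0 − rank ∂_1 = 6 − 5 = 1, and the invariant factors of ∂_1 are all 1, so H_0 ≅ Z.
  H_1: rank ker ∂_1 − rank ∂_2 = (12 − 5) − 7 = 0, and the invariant factors of ∂_2 are all 1, so H_1 ≅ 0.
  H_2: rank ker ∂_2 − rank ∂_3 = (8 − 7) − 0 = 1, and there is no ∂_3, so H_2 ≅ Z.

H_0 = Z,  H_1 = 0,  H_2 = Z.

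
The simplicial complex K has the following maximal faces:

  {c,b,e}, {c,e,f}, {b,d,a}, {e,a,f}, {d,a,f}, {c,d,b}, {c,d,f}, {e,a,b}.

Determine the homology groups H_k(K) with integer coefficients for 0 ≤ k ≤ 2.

H_0 ≅ Z,  H_1 = 0,  H_2 ≅ Z.

We work with the vertex ordering a < b < c < d < e < f. The simplices of K, each written with vertices in increasing order, are:

  0-simplices (6): a, b, c, d, e, f
  1-simplices (12): ab, ad, ae, af, bc, bd, be, cd, ce, cf, df, ef
  2-simplices (8): abd, abe, adf, aef, bcd, bce, cdf, cef

so the chain groups are C_0 ≅ Z^6, C_1 ≅ Z^12, C_2 ≅ Z^8.

Boundary ∂_1: C_1 → C_0 is given by ∂[p,q] = [q] − [p]. For instance
  ∂bd = d − b.
The 6×12 boundary matrix has rank 5 and Smith normal form diag(1,1,1,1,1).

The boundary map ∂_2: C_2 → C_1 acts by ∂[p,q,r] = [q,r] − [p,r] + [p,q]. For instance
  ∂cdf = df − cf + cd,
  ∂aef = ef − af + ae.
The resulting 12×8 matrix has rank 7, and its Smith normal form has invariant factors (1,1,1,1,1,1,1).

From H_k ≅ ker(∂_k) / im(∂_{k+1}) we obtain:

  H_0: rank C_0 − rank ∂_1 = 6 − 5 = 1, and the invariant factors of ∂_1 are all 1, so H_0 ≅ Z.
  H_1: rank ker ∂_1 − rank ∂_2 = (12 − 5) − 7 = 0, and the invariant factors of ∂_2 are all 1, so H_1 ≅ 0.
  H_2: rank ker ∂_2 − rank ∂_3 = (8 − 7) − 0 = 1, and there is no ∂_3, so H_2 ≅ Z.

(K is a triangulation of the 2-sphere S^2.)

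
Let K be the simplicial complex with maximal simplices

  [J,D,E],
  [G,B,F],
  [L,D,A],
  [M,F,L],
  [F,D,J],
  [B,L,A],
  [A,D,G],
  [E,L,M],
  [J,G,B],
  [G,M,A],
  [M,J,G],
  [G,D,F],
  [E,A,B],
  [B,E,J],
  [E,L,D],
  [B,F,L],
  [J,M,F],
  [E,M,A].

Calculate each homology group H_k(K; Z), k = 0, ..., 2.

Take the total order A < B < D < E < F < G < J < L < M on the vertex set. Then K (dimension 2) consists of the simplices:

  0-simplices (9): A, B, D, E, F, G, J, L, M
  1-simplices (27): AB, AD, AE, AG, AL, AM, BE, BF, BG, BJ, BL, DE, DF, DG, DJ, DL, EJ, EL, EM, FG, FJ, FL, FM, GJ, GM, JM, LM
  2-simplices (18): ABE, ABL, ADG, ADL, AEM, AGM, BEJ, BFG, BFL, BGJ, DEJ, DEL, DFG, DFJ, ELM, FJM, FLM, GJM

so the chain groups are C_0 ≅ Z^9, C_1 ≅ Z^27, C_2 ≅ Z^18.

∂_1: C_1 → C_0 is given by ∂[p,q] = [q] − [p]. For instance
  ∂FJ = J − F.
As a 9×27 matrix over Z this has rank 8, with invariant factors (1,1,1,1,1,1,1,1).

∂_2: C_2 → C_1 sends each 2-simplex [p,q,r] to [q,r] − [p,r] + [p,q]. For instance
  ∂AGM = GM − AM + AG,
  ∂GJM = JM − GM + GJ.
As a 27×18 matrix over Z this has rank 18, with invariant factors (1,1,1,1,1,1,1,1,1,1,1,1,1,1,1,1,1,2).

From H_k ≅ ker(∂_k) / im(∂_{k+1}) we obtain:

  H_0: rank C_0 − rank ∂_1 = 9 − 8 = 1, and the invariant factors of ∂_1 are all 1, so H_0 ≅ Z.
  H_1: rank ker ∂_1 − rank ∂_2 = (27 − 8) − 18 = 1, and ∂_2 has invariant factor 2 > 1, so H_1 ≅ Z ⊕ Z/2.
  H_2: rank ker ∂_2 − rank ∂_3 = (18 − 18) − 0 = 0, and there is no ∂_3, so H_2 ≅ 0.

H_0 = Z,  H_1 = Z ⊕ Z/2,  H_2 = 0.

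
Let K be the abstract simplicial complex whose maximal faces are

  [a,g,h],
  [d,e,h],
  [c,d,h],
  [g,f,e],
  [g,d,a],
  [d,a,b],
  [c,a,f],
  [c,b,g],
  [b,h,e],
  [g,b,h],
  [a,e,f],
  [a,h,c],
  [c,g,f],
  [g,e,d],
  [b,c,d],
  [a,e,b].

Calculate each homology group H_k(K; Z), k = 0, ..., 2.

K has 8 vertices, 24 edges, 16 triangles.
rank ∂_0 = 0, rank ∂_1 = 7 ⇒ b_0 = 8 − 0 − 7 = 1; all invariant factors of ∂_1 are 1 so no torsion. So H_0 ≅ Z.
rank ∂_1 = 7, rank ∂_2 = 15 ⇒ b_1 = 24 − 7 − 15 = 2; all invariant factors of ∂_2 are 1 so no torsion. So H_1 ≅ Z^2.
rank ∂_2 = 15, rank ∂_3 = 0 ⇒ b_2 = 16 − 15 − 0 = 1. So H_2 ≅ Z.

H_0 ≅ Z,  H_1 ≅ Z^2,  H_2 ≅ Z.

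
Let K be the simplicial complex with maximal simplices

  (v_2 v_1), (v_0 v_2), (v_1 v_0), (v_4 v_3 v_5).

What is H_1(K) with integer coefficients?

Take the total order v_0 < v_1 < v_2 < v_3 < v_4 < v_5 on the vertex set. Then K (dimension 2) consists of the simplices:

  0-simplices (6): [v_0], [v_1], [v_2], [v_3], [v_4], [v_5]
  1-simplices (6): [v_0,v_1], [v_0,v_2], [v_1,v_2], [v_3,v_4], [v_3,v_5], [v_4,v_5]
  2-simplices (1): [v_3,v_4,v_5]

Hence C_0 ≅ Z^6, C_1 ≅ Z^6, C_2 ≅ Z^1.

∂_1: C_1 → C_0 is given by ∂[p,q] = [q] − [p]. For instance
  ∂[v_3,v_4] = [v_4] − [v_3].
The resulting 6×6 matrix has rank 4, and its Smith normal form has invariant factors (1,1,1,1).

Boundary ∂_2: C_2 → C_1 maps a triangle to the signed sum of its edges. For instance
  ∂[v_3,v_4,v_5] = [v_4,v_5] − [v_3,v_5] + [v_3,v_4].
This gives a 6×1 integer matrix of rank 1; reducing to Smith normal form yields diagonal entries (1).

Reading off H_k = ker ∂_k / im ∂_{k+1}:

  H_1: rank ker ∂_1 − rank ∂_2 = (6 − 4) − 1 = 1, and the invariant factors of ∂_2 are all 1, so H_1 = Z.

H_1 ≅ Z.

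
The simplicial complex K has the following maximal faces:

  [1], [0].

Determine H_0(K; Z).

Order the vertices as 0 < 1. Listing each simplex with vertices in this order, K has dimension 0 with simplices:

  0-simplices (2): [0], [1]

giving chain groups C_0 ≅ Z^2.

Now H_k = ker ∂_k / im ∂_{k+1}, so:

  H_0: rank C_0 − rank ∂_1 = 2 − 0 = 2, and there is no ∂_1, so H_0 ≅ Z^2.

H_0 = Z^2.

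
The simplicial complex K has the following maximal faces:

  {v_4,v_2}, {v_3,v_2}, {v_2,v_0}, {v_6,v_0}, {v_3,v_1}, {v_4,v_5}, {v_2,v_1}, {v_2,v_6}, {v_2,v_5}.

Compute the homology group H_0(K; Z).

H_0 ≅ Z.

We work with the vertex ordering v_0 < v_1 < v_2 < v_3 < v_4 < v_5 < v_6. The simplices of K, each written with vertices in increasing order, are:

  0-simplices (7): [v_0], [v_1], [v_2], [v_3], [v_4], [v_5], [v_6]
  1-simplices (9): [v_0,v_2], [v_0,v_6], [v_1,v_2], [v_1,v_3], [v_2,v_3], [v_2,v_4], [v_2,v_5], [v_2,v_6], [v_4,v_5]

so the chain groups are C_0 ≅ Z^7, C_1 ≅ Z^9.

Boundary ∂_1: C_1 → C_0 sends each edge [p,q] (with p < q) to q − p. For instance
  ∂[v_4,v_5] = [v_5] − [v_4].
This gives a 7×9 integer matrix of rank 6; reducing to Smith normal form yields diagonal entries (1,1,1,1,1,1).

Reading off H_k = ker ∂_k / im ∂_{k+1}:

  H_0: rank C_0 − rank ∂_1 = 7 − 6 = 1, and the invariant factors of ∂_1 are all 1, so H_0 = Z.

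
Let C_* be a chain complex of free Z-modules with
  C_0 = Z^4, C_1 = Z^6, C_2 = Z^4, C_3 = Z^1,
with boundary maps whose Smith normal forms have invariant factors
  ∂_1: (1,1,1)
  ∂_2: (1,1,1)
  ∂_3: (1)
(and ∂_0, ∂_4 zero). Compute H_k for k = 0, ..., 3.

H_0: b_0 = 4 − 0 − 3 = 1; torsion from ∂_1 factors > 1: none. So H_0 ≅ Z.
H_1: b_1 = 6 − 3 − 3 = 0; torsion from ∂_2 factors > 1: none. So H_1 ≅ 0.
H_2: b_2 = 4 − 3 − 1 = 0; torsion from ∂_3 factors > 1: none. So H_2 ≅ 0.
H_3: b_3 = 1 − 1 − 0 = 0; torsion from ∂_4 factors > 1: none. So H_3 ≅ 0.

H_0 ≅ Z,  H_1 = 0,  H_2 = 0,  H_3 = 0.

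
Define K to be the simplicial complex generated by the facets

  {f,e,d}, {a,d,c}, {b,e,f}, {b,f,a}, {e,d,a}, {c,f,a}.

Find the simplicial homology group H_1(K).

H_1 = Z.

Order the vertices as a < b < c < d < e < f. Listing each simplex with vertices in this order, K has dimension 2 with simplices:

  0-simplices (6): a, b, c, d, e, f
  1-simplices (12): ab, ac, ad, ae, af, be, bf, cd, cf, de, df, ef
  2-simplices (6): abf, acd, acf, ade, bef, def

so the chain groups are C_0 ≅ Z^6, C_1 ≅ Z^12, C_2 ≅ Z^6.

∂_1: C_1 → C_0 is given by ∂[p,q] = [q] − [p]. For instance
  ∂cd = d − c.
As a 6×12 matrix over Z this has rank 5, with invariant factors (1,1,1,1,1).

∂_2: C_2 → C_1 sends each 2-simplex [p,q,r] to [q,r] − [p,r] + [p,q]. For instance
  ∂bef = ef − bf + be,
  ∂abf = bf − af + ab.
The resulting 12×6 matrix has rank 6, and its Smith normal form has invariant factors (1,1,1,1,1,1).

Now H_k = ker ∂_k / im ∂_{k+1}, so:

  H_1: rank ker ∂_1 − rank ∂_2 = (12 − 5) − 6 = 1, and the invariant factors of ∂_2 are all 1, so H_1 = Z.

(K is a triangulation of the cylinder S^1 x I.)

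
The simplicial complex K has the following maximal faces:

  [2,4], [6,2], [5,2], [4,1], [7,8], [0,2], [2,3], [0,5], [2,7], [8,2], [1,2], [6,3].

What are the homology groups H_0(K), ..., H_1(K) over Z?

We work with the vertex ordering 0 < 1 < 2 < 3 < 4 < 5 < 6 < 7 < 8. The simplices of K, each written with vertices in increasing order, are:

  0-simplices (9): [0], [1], [2], [3], [4], [5], [6], [7], [8]
  1-simplices (12): [0,2], [0,5], [1,2], [1,4], [2,3], [2,4], [2,5], [2,6], [2,7], [2,8], [3,6], [7,8]

Hence C_0 ≅ Z^9, C_1 ≅ Z^12.

∂_1: C_1 → C_0 maps an edge to its endpoints' difference, ∂[p,q] = q − p. For instance
  ∂[1,4] = [4] − [1].
The 9×12 boundary matrix has rank 8 and Smith normal form diag(1,1,1,1,1,1,1,1).

From H_k ≅ ker(∂_k) / im(∂_{k+1}) we obtain:

  H_0: rank C_0 − rank ∂_1 = 9 − 8 = 1, and the invariant factors of ∂_1 are all 1, so H_0 ≅ Z.
  H_1: rank ker ∂_1 − rank ∂_2 = (12 − 8) − 0 = 4, and there is no ∂_2, so H_1 ≅ Z^4.

H_0 ≅ Z,  H_1 ≅ Z^4.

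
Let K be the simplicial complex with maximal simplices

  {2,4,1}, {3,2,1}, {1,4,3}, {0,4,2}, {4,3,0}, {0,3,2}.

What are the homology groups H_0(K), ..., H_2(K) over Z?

H_0 = Z,  H_1 = 0,  H_2 = Z.

K has 5 vertices, 9 edges, 6 triangles.
rank ∂_0 = 0, rank ∂_1 = 4 ⇒ b_0 = 5 − 0 − 4 = 1; all invariant factors of ∂_1 are 1 so no torsion. So H_0 = Z.
rank ∂_1 = 4, rank ∂_2 = 5 ⇒ b_1 = 9 − 4 − 5 = 0; all invariant factors of ∂_2 are 1 so no torsion. So H_1 = 0.
rank ∂_2 = 5, rank ∂_3 = 0 ⇒ b_2 = 6 − 5 − 0 = 1. So H_2 = Z.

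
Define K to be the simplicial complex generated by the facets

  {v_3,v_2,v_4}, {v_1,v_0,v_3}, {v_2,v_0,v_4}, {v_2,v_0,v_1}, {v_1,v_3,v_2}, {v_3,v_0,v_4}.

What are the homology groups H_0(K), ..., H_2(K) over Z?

H_0 ≅ Z,  H_1 = 0,  H_2 ≅ Z.

Order the vertices as v_0 < v_1 < v_2 < v_3 < v_4. Listing each simplex with vertices in this order, K has dimension 2 with simplices:

  0-simplices (5): [v_0], [v_1], [v_2], [v_3], [v_4]
  1-simplices (9): [v_0,v_1], [v_0,v_2], [v_0,v_3], [v_0,v_4], [v_1,v_2], [v_1,v_3], [v_2,v_3], [v_2,v_4], [v_3,v_4]
  2-simplices (6): [v_0,v_1,v_2], [v_0,v_1,v_3], [v_0,v_2,v_4], [v_0,v_3,v_4], [v_1,v_2,v_3], [v_2,v_3,v_4]

so the chain groups are C_0 ≅ Z^5, C_1 ≅ Z^9, C_2 ≅ Z^6.

The boundary map ∂_1: C_1 → C_0 is given by ∂[p,q] = [q] − [p]. For instance
  ∂[v_1,v_2] = [v_2] − [v_1].
As a 5×9 matrix over Z this has rank 4, with invariant factors (1,1,1,1).

Boundary ∂_2: C_2 → C_1 acts by ∂[p,q,r] = [q,r] − [p,r] + [p,q]. For instance
  ∂[v_1,v_2,v_3] = [v_2,v_3] − [v_1,v_3] + [v_1,v_2],
  ∂[v_0,v_1,v_2] = [v_1,v_2] − [v_0,v_2] + [v_0,v_1].
This gives a 9×6 integer matrix of rank 5; reducing to Smith normal form yields diagonal entries (1,1,1,1,1).

Reading off H_k = ker ∂_k / im ∂_{k+1}:

  H_0: rank C_0 − rank ∂_1 = 5 − 4 = 1, and the invariant factors of ∂_1 are all 1, so H_0 ≅ Z.
  H_1: rank ker ∂_1 − rank ∂_2 = (9 − 4) − 5 = 0, and the invariant factors of ∂_2 are all 1, so H_1 ≅ 0.
  H_2: rank ker ∂_2 − rank ∂_3 = (6 − 5) − 0 = 1, and there is no ∂_3, so H_2 ≅ Z.

As a check, the Euler characteristic is 5 − 9 + 6 = 2, which agrees with 1 − 0 + 1 = 2.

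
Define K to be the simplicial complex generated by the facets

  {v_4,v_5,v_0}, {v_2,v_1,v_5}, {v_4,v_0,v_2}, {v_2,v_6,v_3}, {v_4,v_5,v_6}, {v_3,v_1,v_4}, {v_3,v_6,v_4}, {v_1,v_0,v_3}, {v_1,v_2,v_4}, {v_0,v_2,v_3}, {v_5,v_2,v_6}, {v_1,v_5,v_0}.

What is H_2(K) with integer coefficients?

H_2 = 0.

Take the total order v_0 < v_1 < v_2 < v_3 < v_4 < v_5 < v_6 on the vertex set. Then K (dimension 2) consists of the simplices:

  0-simplices (7): [v_0], [v_1], [v_2], [v_3], [v_4], [v_5], [v_6]
  1-simplices (18): (18 of them)
  2-simplices (12): (12 of them)

Hence C_0 ≅ Z^7, C_1 ≅ Z^18, C_2 ≅ Z^12.

The boundary map ∂_1: C_1 → C_0 maps an edge to its endpoints' difference, ∂[p,q] = q − p.
As a 7×18 matrix over Z this has rank 6, with invariant factors (1,1,1,1,1,1).

The boundary map ∂_2: C_2 → C_1 sends each 2-simplex [p,q,r] to [q,r] − [p,r] + [p,q]. For instance
  ∂[v_0,v_1,v_5] = [v_1,v_5] − [v_0,v_5] + [v_0,v_1],
  ∂[v_0,v_1,v_3] = [v_1,v_3] − [v_0,v_3] + [v_0,v_1].
The 18×12 boundary matrix has rank 12 and Smith normal form diag(1,1,1,1,1,1,1,1,1,1,1,2).

Now H_k = ker ∂_k / im ∂_{k+1}, so:

  H_2: rank ker ∂_2 − rank ∂_3 = (12 − 12) − 0 = 0, and there is no ∂_3, so H_2 ≅ 0.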